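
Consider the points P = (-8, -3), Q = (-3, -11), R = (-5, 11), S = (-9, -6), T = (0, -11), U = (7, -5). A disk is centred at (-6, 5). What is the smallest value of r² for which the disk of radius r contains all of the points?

The required radius is the distance from (-6, 5) to the farthest point.
Squared distances: 68, 265, 37, 130, 292, 269.
Maximum is 292, attained at T.

292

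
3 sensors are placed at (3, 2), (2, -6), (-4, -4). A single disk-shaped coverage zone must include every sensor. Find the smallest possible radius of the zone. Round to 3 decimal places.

4.701

Call the three points A, B, C in the order given.
Side lengths²: AB² = 65, AC² = 85, BC² = 40.
Since AC² = 85 < 65 + 40 = 105, the triangle is acute, so the smallest enclosing circle is the circumcircle.
Circumcentre = (0.1, -1.7), r² = 22.1.
r = √(22.1) ≈ 4.701.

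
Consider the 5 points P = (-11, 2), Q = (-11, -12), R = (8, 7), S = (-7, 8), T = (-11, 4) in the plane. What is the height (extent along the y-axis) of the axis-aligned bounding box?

max y = 8, min y = -12, so height = 20.

20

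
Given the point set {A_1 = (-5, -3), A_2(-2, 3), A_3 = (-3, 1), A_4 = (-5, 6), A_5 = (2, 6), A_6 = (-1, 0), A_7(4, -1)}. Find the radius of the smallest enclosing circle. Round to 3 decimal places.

The minimum enclosing circle of a finite set is fixed by two of the points (as a diameter) or three (as a circumcircle).
The minimum enclosing circle is determined by three boundary points: A_1, A_4, A_7.
Their circumcentre is (-23/18, 1.5) with r² = 5525/162.
The farthest remaining point A_5 is at distance² 5021/162 ≤ 5525/162.
r = √(5525/162) ≈ 5.840.

5.840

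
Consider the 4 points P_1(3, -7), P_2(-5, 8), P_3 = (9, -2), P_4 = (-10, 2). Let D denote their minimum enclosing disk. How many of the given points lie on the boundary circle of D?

The farthest pair is P_3–P_4 with squared distance 377. The circle on this segment as diameter has centre (-0.5, 0) and r² = 377/4 = 94.25.
Check P_1: distance² to centre = 61.25 ≤ 94.25, so it lies inside.
All remaining points lie in this disk, and no smaller disk contains both endpoints, so this is the minimum enclosing circle.
The points at distance exactly r from the centre are P_3, P_4 — 2 points.

2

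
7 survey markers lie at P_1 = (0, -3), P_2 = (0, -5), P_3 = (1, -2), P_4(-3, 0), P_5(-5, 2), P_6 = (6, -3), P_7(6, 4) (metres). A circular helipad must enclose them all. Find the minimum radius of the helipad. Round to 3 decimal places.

6.141

The minimum enclosing circle of a finite set is fixed by two of the points (as a diameter) or three (as a circumcircle).
The minimum enclosing circle is determined by three boundary points: P_5, P_6, P_7.
Their circumcentre is (21/22, 0.5) with r² = 9125/242.
The farthest remaining point P_2 is at distance² 7541/242 ≤ 9125/242.
r = √(9125/242) ≈ 6.141.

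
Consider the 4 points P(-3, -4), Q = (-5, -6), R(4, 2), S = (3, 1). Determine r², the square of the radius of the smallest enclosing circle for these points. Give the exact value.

36.25

The farthest pair is Q–R with squared distance 145. The circle on this segment as diameter has centre (-0.5, -2) and r² = 145/4 = 36.25.
Check P: distance² to centre = 10.25 ≤ 36.25, so it lies inside.
All remaining points lie in this disk, and no smaller disk contains both endpoints, so this is the minimum enclosing circle.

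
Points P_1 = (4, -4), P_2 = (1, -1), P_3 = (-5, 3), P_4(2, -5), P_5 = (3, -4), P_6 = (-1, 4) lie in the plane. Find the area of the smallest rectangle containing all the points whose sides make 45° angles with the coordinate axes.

48

In coordinates u = x + y, v = x − y the rectangle is axis-aligned; the map (x,y)→(u,v) scales areas by 2.
u-values: 0, 0, -2, -3, -1, 3; range = 3 − (-3) = 6.
v-values: 8, 2, -8, 7, 7, -5; range = 8 − (-8) = 16.
Area = (6 × 16) / 2 = 48.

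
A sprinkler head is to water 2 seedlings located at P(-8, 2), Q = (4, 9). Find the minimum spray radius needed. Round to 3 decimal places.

6.946

The smallest circle enclosing two points has them as diameter endpoints.
Centre = midpoint = (-2, 5.5); r² = |PQ|²/4 = 193/4 = 48.25.
r = √(48.25) ≈ 6.946.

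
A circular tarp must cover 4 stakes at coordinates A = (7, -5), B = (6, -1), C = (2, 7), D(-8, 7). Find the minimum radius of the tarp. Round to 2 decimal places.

The minimum enclosing circle of a finite set is fixed by two of the points (as a diameter) or three (as a circumcircle).
The farthest pair is A–D with squared distance 369. The circle on this segment as diameter has centre (-0.5, 1) and r² = 369/4 = 92.25.
Check B: distance² to centre = 46.25 ≤ 92.25, so it lies inside.
All remaining points lie in this disk, and no smaller disk contains both endpoints, so this is the minimum enclosing circle.
r = √(92.25) ≈ 9.60.

9.60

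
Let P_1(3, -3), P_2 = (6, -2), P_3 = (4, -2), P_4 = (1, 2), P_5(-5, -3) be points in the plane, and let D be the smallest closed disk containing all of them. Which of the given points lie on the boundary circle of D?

By Welzl's lemma the MEC is supported by two points (diametrically opposite) or three points (on a circumcircle).
The farthest pair is P_2–P_5 with squared distance 122. The circle on this segment as diameter has centre (0.5, -2.5) and r² = 122/4 = 30.5.
Check P_1: distance² to centre = 6.5 ≤ 30.5, so it lies inside.
All remaining points lie in this disk, and no smaller disk contains both endpoints, so this is the minimum enclosing circle.
The points at distance exactly r from the centre are P_2, P_5 — 2 points.

P_2, P_5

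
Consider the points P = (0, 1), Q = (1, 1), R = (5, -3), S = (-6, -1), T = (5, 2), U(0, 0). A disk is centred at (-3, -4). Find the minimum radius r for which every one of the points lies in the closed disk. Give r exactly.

The required radius is the distance from (-3, -4) to the farthest point.
Squared distances: 34, 41, 65, 18, 100, 25.
Maximum is 100, attained at T.
r = √100 = 10.

10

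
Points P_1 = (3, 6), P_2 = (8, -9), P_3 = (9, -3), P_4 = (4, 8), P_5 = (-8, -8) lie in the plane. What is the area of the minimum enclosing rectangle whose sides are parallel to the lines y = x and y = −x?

In coordinates u = x + y, v = x − y the rectangle is axis-aligned; the map (x,y)→(u,v) scales areas by 2.
u-values: 9, -1, 6, 12, -16; range = 12 − (-16) = 28.
v-values: -3, 17, 12, -4, 0; range = 17 − (-4) = 21.
Area = (28 × 21) / 2 = 294.

294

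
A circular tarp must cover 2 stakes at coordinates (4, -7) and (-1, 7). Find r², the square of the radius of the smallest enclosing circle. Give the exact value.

The smallest circle enclosing two points has them as diameter endpoints.
Centre = midpoint = (1.5, 0); r² = |(4, -7)−(-1, 7)|²/4 = 221/4 = 55.25.

55.25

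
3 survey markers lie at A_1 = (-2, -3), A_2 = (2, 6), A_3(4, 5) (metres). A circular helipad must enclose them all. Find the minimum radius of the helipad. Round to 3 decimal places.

5.005

Side lengths²: A_1A_2² = 97, A_1A_3² = 100, A_2A_3² = 5.
Since A_1A_3² = 100 < 97 + 5 = 102, the triangle is acute, so the smallest enclosing circle is the circumcircle.
Circumcentre = (9/11, 25/22), r² = 12125/484.
r = √(12125/484) ≈ 5.005.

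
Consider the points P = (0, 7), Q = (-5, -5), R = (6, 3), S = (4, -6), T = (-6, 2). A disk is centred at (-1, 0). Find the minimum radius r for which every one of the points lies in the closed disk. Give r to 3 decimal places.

The required radius is the distance from (-1, 0) to the farthest point.
Squared distances: 50, 41, 58, 61, 29.
Maximum is 61, attained at S.
r = √61 ≈ 7.810.

7.810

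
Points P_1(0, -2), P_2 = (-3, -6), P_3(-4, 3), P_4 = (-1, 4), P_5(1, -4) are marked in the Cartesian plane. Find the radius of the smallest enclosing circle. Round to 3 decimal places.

By Welzl's lemma the MEC is supported by two points (diametrically opposite) or three points (on a circumcircle).
The farthest pair is P_2–P_4 with squared distance 104. The circle on this segment as diameter has centre (-2, -1) and r² = 104/4 = 26.
Check P_1: distance² to centre = 5 ≤ 26, so it lies inside.
All remaining points lie in this disk, and no smaller disk contains both endpoints, so this is the minimum enclosing circle.
r = √26 ≈ 5.099.

5.099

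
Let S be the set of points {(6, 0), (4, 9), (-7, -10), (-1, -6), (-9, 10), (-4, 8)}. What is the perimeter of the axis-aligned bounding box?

Width = max x − min x = 6 − (-9) = 15.
Height = max y − min y = 10 − (-10) = 20.
Perimeter = 2(15 + 20) = 70.

70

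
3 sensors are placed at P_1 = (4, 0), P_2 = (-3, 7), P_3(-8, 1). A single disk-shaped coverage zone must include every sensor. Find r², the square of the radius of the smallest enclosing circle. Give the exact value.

8845/242

Side lengths²: P_1P_2² = 98, P_1P_3² = 145, P_2P_3² = 61.
Since P_1P_3² = 145 < 98 + 61 = 159, the triangle is acute, so the smallest enclosing circle is the circumcircle.
Circumcentre = (-43/22, 23/22), r² = 8845/242.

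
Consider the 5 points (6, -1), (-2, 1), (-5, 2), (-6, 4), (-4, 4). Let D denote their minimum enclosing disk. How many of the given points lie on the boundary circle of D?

2

The farthest pair is (6, -1)–(-6, 4) with squared distance 169. The circle on this segment as diameter has centre (0, 1.5) and r² = 169/4 = 42.25.
Check (-2, 1): distance² to centre = 4.25 ≤ 42.25, so it lies inside.
All remaining points lie in this disk, and no smaller disk contains both endpoints, so this is the minimum enclosing circle.
The points at distance exactly r from the centre are (6, -1), (-6, 4) — 2 points.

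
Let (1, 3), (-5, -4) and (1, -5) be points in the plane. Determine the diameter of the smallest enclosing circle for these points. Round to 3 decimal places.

9.347

Call the three points A, B, C in the order given.
Side lengths²: AB² = 85, AC² = 64, BC² = 37.
Since AB² = 85 < 64 + 37 = 101, the triangle is acute, so the smallest enclosing circle is the circumcircle.
Circumcentre = (-17/12, -1), r² = 3145/144.
Diameter = 2r = 2√(3145/144) ≈ 9.347.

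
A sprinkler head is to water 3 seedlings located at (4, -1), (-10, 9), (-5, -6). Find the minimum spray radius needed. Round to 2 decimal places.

8.75

Call the three points A, B, C in the order given.
Side lengths²: AB² = 296, AC² = 106, BC² = 250.
Since AB² = 296 < 250 + 106 = 356, the triangle is acute, so the smallest enclosing circle is the circumcircle.
Circumcentre = (-3.9375, 2.6875), r² = 76.6015625.
r = √(76.6015625) ≈ 8.75.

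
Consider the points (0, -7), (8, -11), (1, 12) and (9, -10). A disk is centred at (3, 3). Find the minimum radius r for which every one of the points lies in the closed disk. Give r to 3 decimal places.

The required radius is the distance from (3, 3) to the farthest point.
Squared distances: 109, 221, 85, 205.
Maximum is 221, attained at (8, -11).
r = √221 ≈ 14.866.

14.866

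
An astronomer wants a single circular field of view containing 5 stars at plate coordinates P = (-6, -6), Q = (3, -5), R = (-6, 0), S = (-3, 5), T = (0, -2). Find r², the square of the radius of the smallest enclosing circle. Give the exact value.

45305/1152

The minimum enclosing circle of a finite set is fixed by two of the points (as a diameter) or three (as a circumcircle).
The minimum enclosing circle is determined by three boundary points: P, Q, S.
Their circumcentre is (-95/48, -1.1875) with r² = 45305/1152.
The farthest remaining point R is at distance² 20249/1152 ≤ 45305/1152.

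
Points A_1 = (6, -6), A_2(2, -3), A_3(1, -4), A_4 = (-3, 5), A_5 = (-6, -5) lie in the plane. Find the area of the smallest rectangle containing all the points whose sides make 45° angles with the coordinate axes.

130

In coordinates u = x + y, v = x − y the rectangle is axis-aligned; the map (x,y)→(u,v) scales areas by 2.
u-values: 0, -1, -3, 2, -11; range = 2 − (-11) = 13.
v-values: 12, 5, 5, -8, -1; range = 12 − (-8) = 20.
Area = (13 × 20) / 2 = 130.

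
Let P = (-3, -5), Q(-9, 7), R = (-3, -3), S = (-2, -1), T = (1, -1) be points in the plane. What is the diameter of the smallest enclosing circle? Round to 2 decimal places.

The minimum enclosing circle is determined by three boundary points: P, Q, T.
Their circumcentre is (-16/3, 4/3) with r² = 410/9.
The farthest remaining point R is at distance² 218/9 ≤ 410/9.
Diameter = 2r = 2√(410/9) ≈ 13.50.

13.50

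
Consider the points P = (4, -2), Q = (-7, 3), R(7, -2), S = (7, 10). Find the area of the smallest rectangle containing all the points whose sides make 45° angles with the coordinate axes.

In coordinates u = x + y, v = x − y the rectangle is axis-aligned; the map (x,y)→(u,v) scales areas by 2.
u-values: 2, -4, 5, 17; range = 17 − (-4) = 21.
v-values: 6, -10, 9, -3; range = 9 − (-10) = 19.
Area = (21 × 19) / 2 = 199.5.

199.5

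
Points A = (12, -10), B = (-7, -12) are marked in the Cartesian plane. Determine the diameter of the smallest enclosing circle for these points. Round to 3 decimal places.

19.105

The smallest circle enclosing two points has them as diameter endpoints.
Centre = midpoint = (2.5, -11); r² = |AB|²/4 = 365/4 = 91.25.
Diameter = 2r = 2√(91.25) ≈ 19.105.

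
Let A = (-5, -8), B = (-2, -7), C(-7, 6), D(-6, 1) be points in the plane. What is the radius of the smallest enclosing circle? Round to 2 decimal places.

7.08

A smallest enclosing disk is always determined by at most three of the input points on its boundary.
The minimum enclosing circle is determined by three boundary points: A, B, C.
Their circumcentre is (-125/22, -21/22) with r² = 12125/242.
The farthest remaining point D is at distance² 949/242 ≤ 12125/242.
r = √(12125/242) ≈ 7.08.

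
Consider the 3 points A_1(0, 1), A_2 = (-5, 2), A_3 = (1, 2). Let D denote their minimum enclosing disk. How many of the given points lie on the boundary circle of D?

2

Side lengths²: A_1A_2² = 26, A_1A_3² = 2, A_2A_3² = 36.
Since A_2A_3² = 36 ≥ 26 + 2 = 28, the angle opposite A_2A_3 is not acute, so the smallest enclosing circle has A_2A_3 as diameter.
Centre = midpoint of A_2A_3 = (-2, 2), r² = 36/4 = 9.
The points at distance exactly r from the centre are A_2, A_3 — 2 points.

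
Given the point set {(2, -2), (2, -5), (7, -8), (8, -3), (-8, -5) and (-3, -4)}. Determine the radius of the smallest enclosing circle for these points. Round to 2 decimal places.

8.06

The minimum enclosing circle of a finite set is fixed by two of the points (as a diameter) or three (as a circumcircle).
The farthest pair is (8, -3)–(-8, -5) with squared distance 260. The circle on this segment as diameter has centre (0, -4) and r² = 260/4 = 65.
Check (2, -2): distance² to centre = 8 ≤ 65, so it lies inside.
All remaining points lie in this disk, and no smaller disk contains both endpoints, so this is the minimum enclosing circle.
r = √65 ≈ 8.06.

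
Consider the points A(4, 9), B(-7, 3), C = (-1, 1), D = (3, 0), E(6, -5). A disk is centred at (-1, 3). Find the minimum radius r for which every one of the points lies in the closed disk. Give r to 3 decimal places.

The required radius is the distance from (-1, 3) to the farthest point.
Squared distances: 61, 36, 4, 25, 113.
Maximum is 113, attained at E.
r = √113 ≈ 10.630.

10.630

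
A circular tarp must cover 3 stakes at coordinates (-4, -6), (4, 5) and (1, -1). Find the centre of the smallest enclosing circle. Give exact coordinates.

(0, -0.5)

Call the three points A, B, C in the order given.
Side lengths²: AB² = 185, AC² = 50, BC² = 45.
Since AB² = 185 ≥ 50 + 45 = 95, the angle opposite AB is not acute, so the smallest enclosing circle has AB as diameter.
Centre = midpoint of AB = (0, -0.5), r² = 185/4 = 46.25.
Centre = (0, -0.5).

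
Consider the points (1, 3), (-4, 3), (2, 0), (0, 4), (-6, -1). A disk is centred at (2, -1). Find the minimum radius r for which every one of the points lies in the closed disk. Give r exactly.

The required radius is the distance from (2, -1) to the farthest point.
Squared distances: 17, 52, 1, 29, 64.
Maximum is 64, attained at (-6, -1).
r = √64 = 8.

8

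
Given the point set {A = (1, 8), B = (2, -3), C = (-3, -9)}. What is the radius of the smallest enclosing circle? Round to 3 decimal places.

Side lengths²: AB² = 122, AC² = 305, BC² = 61.
Since AC² = 305 ≥ 122 + 61 = 183, the angle opposite AC is not acute, so the smallest enclosing circle has AC as diameter.
Centre = midpoint of AC = (-1, -0.5), r² = 305/4 = 76.25.
r = √(76.25) ≈ 8.732.

8.732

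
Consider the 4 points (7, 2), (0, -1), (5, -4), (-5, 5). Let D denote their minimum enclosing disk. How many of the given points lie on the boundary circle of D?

The minimum enclosing circle of a finite set is fixed by two of the points (as a diameter) or three (as a circumcircle).
The minimum enclosing circle is determined by three boundary points: (7, 2), (5, -4), (-5, 5).
Their circumcentre is (9/26, 23/26) with r² = 15385/338.
The farthest remaining point (0, -1) is at distance² 1241/338 ≤ 15385/338.
The points at distance exactly r from the centre are (7, 2), (5, -4), (-5, 5) — 3 points.

3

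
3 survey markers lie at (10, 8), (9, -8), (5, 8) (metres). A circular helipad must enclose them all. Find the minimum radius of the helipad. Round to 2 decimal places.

8.26

Call the three points A, B, C in the order given.
Side lengths²: AB² = 257, AC² = 25, BC² = 272.
Since BC² = 272 < 257 + 25 = 282, the triangle is acute, so the smallest enclosing circle is the circumcircle.
Circumcentre = (7.5, 0.125), r² = 68.265625.
r = √(68.265625) ≈ 8.26.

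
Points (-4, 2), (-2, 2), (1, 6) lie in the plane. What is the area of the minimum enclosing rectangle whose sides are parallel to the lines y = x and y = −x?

9

In coordinates u = x + y, v = x − y the rectangle is axis-aligned; the map (x,y)→(u,v) scales areas by 2.
u-values: -2, 0, 7; range = 7 − (-2) = 9.
v-values: -6, -4, -5; range = -4 − (-6) = 2.
Area = (9 × 2) / 2 = 9.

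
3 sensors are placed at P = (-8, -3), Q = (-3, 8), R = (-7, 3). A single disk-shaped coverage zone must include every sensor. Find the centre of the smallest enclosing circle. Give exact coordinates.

Side lengths²: PQ² = 146, PR² = 37, QR² = 41.
Since PQ² = 146 ≥ 41 + 37 = 78, the angle opposite PQ is not acute, so the smallest enclosing circle has PQ as diameter.
Centre = midpoint of PQ = (-5.5, 2.5), r² = 146/4 = 36.5.
Centre = (-5.5, 2.5).

(-5.5, 2.5)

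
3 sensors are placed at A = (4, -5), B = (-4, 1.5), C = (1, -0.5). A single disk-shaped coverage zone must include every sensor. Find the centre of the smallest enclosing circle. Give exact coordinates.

Side lengths²: AB² = 106.25, AC² = 29.25, BC² = 29.
Since AB² = 106.25 ≥ 29.25 + 29 = 58.25, the angle opposite AB is not acute, so the smallest enclosing circle has AB as diameter.
Centre = midpoint of AB = (0, -1.75), r² = 106.25/4 = 26.5625.
Centre = (0, -1.75).

(0, -1.75)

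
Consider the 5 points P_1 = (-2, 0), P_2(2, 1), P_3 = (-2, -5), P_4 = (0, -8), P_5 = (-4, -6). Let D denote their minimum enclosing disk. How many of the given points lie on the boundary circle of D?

The minimum enclosing circle is determined by three boundary points: P_2, P_4, P_5.
Their circumcentre is (-0.125, -3.25) with r² = 22.578125.
The farthest remaining point P_1 is at distance² 14.078125 ≤ 22.578125.
The points at distance exactly r from the centre are P_2, P_4, P_5 — 3 points.

3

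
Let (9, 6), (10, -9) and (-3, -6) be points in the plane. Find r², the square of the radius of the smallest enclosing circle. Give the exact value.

78.5703125

Call the three points A, B, C in the order given.
Side lengths²: AB² = 226, AC² = 288, BC² = 178.
Since AC² = 288 < 226 + 178 = 404, the triangle is acute, so the smallest enclosing circle is the circumcircle.
Circumcentre = (4.8125, -1.8125), r² = 78.5703125.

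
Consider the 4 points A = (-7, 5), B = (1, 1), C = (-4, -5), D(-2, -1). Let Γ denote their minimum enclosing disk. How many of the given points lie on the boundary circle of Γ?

3

The minimum enclosing circle of a finite set is fixed by two of the points (as a diameter) or three (as a circumcircle).
The minimum enclosing circle is determined by three boundary points: A, B, C.
Their circumcentre is (-147/34, 6/17) with r² = 33245/1156.
The farthest remaining point D is at distance² 8357/1156 ≤ 33245/1156.
The points at distance exactly r from the centre are A, B, C — 3 points.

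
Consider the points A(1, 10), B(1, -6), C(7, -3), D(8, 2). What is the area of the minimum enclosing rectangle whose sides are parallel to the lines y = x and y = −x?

152

In coordinates u = x + y, v = x − y the rectangle is axis-aligned; the map (x,y)→(u,v) scales areas by 2.
u-values: 11, -5, 4, 10; range = 11 − (-5) = 16.
v-values: -9, 7, 10, 6; range = 10 − (-9) = 19.
Area = (16 × 19) / 2 = 152.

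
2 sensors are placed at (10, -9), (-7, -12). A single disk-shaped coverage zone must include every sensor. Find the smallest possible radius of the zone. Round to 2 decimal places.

8.63

The smallest circle enclosing two points has them as diameter endpoints.
Centre = midpoint = (1.5, -10.5); r² = |(10, -9)−(-7, -12)|²/4 = 298/4 = 74.5.
r = √(74.5) ≈ 8.63.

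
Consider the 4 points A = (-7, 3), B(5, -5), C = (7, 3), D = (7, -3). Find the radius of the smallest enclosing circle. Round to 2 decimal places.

By Welzl's lemma the MEC is supported by two points (diametrically opposite) or three points (on a circumcircle).
The farthest pair is A–D with squared distance 232. The circle on this segment as diameter has centre (0, 0) and r² = 232/4 = 58.
Check B: distance² to centre = 50 ≤ 58, so it lies inside.
All remaining points lie in this disk, and no smaller disk contains both endpoints, so this is the minimum enclosing circle.
r = √58 ≈ 7.62.

7.62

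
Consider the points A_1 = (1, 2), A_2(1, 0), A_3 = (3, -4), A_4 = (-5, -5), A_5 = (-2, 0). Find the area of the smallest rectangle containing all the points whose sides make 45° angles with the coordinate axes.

In coordinates u = x + y, v = x − y the rectangle is axis-aligned; the map (x,y)→(u,v) scales areas by 2.
u-values: 3, 1, -1, -10, -2; range = 3 − (-10) = 13.
v-values: -1, 1, 7, 0, -2; range = 7 − (-2) = 9.
Area = (13 × 9) / 2 = 58.5.

58.5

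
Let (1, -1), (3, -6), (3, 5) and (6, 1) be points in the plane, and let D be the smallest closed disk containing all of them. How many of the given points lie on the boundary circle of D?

By Welzl's lemma the MEC is supported by two points (diametrically opposite) or three points (on a circumcircle).
The farthest pair is (3, -6)–(3, 5) with squared distance 121. The circle on this segment as diameter has centre (3, -0.5) and r² = 121/4 = 30.25.
Check (1, -1): distance² to centre = 4.25 ≤ 30.25, so it lies inside.
All remaining points lie in this disk, and no smaller disk contains both endpoints, so this is the minimum enclosing circle.
The points at distance exactly r from the centre are (3, -6), (3, 5) — 2 points.

2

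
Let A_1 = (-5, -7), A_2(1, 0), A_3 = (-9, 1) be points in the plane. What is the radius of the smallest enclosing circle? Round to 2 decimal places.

Side lengths²: A_1A_2² = 85, A_1A_3² = 80, A_2A_3² = 101.
Since A_2A_3² = 101 < 85 + 80 = 165, the triangle is acute, so the smallest enclosing circle is the circumcircle.
Circumcentre = (-80/19, -61/38), r² = 42925/1444.
r = √(42925/1444) ≈ 5.45.

5.45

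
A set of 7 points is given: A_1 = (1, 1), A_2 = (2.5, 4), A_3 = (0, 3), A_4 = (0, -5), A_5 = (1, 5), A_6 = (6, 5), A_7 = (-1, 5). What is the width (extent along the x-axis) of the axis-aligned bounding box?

max x = 6, min x = -1, so width = 7.

7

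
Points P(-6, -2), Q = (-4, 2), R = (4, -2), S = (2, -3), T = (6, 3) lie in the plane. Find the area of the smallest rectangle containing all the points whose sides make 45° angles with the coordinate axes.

In coordinates u = x + y, v = x − y the rectangle is axis-aligned; the map (x,y)→(u,v) scales areas by 2.
u-values: -8, -2, 2, -1, 9; range = 9 − (-8) = 17.
v-values: -4, -6, 6, 5, 3; range = 6 − (-6) = 12.
Area = (17 × 12) / 2 = 102.

102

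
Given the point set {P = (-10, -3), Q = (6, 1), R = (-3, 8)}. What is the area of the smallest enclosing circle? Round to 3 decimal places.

215.540

Side lengths²: PQ² = 272, PR² = 170, QR² = 130.
Since PQ² = 272 < 170 + 130 = 300, the triangle is acute, so the smallest enclosing circle is the circumcircle.
Circumcentre = (-81/37, -9/37), r² = 93925/1369.
Area = π·r² = π·93925/1369 ≈ 215.540.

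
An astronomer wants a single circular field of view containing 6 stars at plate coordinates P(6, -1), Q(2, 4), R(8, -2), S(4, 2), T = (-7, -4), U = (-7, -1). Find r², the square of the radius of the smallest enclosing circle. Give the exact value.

The minimum enclosing circle of a finite set is fixed by two of the points (as a diameter) or three (as a circumcircle).
The minimum enclosing circle is determined by three boundary points: R, T, U.
Their circumcentre is (13/30, -2.5) with r² = 25877/450.
The farthest remaining point Q is at distance² 20117/450 ≤ 25877/450.

25877/450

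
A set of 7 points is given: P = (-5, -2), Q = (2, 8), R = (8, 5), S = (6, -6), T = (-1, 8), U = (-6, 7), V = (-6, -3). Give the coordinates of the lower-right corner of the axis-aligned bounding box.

(8, -6)

x-range [-6, 8], y-range [-6, 8].
The lower-right corner is (8, -6).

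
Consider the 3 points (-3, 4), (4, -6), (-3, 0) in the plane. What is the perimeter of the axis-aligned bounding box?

34

Width = max x − min x = 4 − (-3) = 7.
Height = max y − min y = 4 − (-6) = 10.
Perimeter = 2(7 + 10) = 34.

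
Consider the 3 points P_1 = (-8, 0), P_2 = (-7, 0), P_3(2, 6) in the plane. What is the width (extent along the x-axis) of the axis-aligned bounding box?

max x = 2, min x = -8, so width = 10.

10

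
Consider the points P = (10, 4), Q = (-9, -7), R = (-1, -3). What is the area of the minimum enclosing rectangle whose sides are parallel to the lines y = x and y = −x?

In coordinates u = x + y, v = x − y the rectangle is axis-aligned; the map (x,y)→(u,v) scales areas by 2.
u-values: 14, -16, -4; range = 14 − (-16) = 30.
v-values: 6, -2, 2; range = 6 − (-2) = 8.
Area = (30 × 8) / 2 = 120.

120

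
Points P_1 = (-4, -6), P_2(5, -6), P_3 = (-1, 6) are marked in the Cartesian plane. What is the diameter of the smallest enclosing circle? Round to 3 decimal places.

13.829

Side lengths²: P_1P_2² = 81, P_1P_3² = 153, P_2P_3² = 180.
Since P_2P_3² = 180 < 153 + 81 = 234, the triangle is acute, so the smallest enclosing circle is the circumcircle.
Circumcentre = (0.5, -0.75), r² = 47.8125.
Diameter = 2r = 2√(47.8125) ≈ 13.829.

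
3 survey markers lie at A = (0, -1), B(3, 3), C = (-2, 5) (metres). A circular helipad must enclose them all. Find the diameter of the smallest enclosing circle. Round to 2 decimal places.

6.55

Side lengths²: AB² = 25, AC² = 40, BC² = 29.
Since AC² = 40 < 29 + 25 = 54, the triangle is acute, so the smallest enclosing circle is the circumcircle.
Circumcentre = (-5/26, 59/26), r² = 3625/338.
Diameter = 2r = 2√(3625/338) ≈ 6.55.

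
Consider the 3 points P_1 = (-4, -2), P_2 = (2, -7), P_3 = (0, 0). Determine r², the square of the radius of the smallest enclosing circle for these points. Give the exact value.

Side lengths²: P_1P_2² = 61, P_1P_3² = 20, P_2P_3² = 53.
Since P_1P_2² = 61 < 53 + 20 = 73, the triangle is acute, so the smallest enclosing circle is the circumcircle.
Circumcentre = (-0.53125, -3.9375), r² = 15.7861328125.

15.7861328125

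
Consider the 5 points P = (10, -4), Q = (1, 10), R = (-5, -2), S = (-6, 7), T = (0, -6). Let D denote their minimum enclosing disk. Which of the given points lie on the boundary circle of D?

P, S

A smallest enclosing disk is always determined by at most three of the input points on its boundary.
The farthest pair is P–S with squared distance 377. The circle on this segment as diameter has centre (2, 1.5) and r² = 377/4 = 94.25.
Check Q: distance² to centre = 73.25 ≤ 94.25, so it lies inside.
All remaining points lie in this disk, and no smaller disk contains both endpoints, so this is the minimum enclosing circle.
The points at distance exactly r from the centre are P, S — 2 points.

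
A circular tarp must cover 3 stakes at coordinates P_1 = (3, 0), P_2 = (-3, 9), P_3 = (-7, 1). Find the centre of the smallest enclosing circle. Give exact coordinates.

(-12/7, 47/14)

Side lengths²: P_1P_2² = 117, P_1P_3² = 101, P_2P_3² = 80.
Since P_1P_2² = 117 < 101 + 80 = 181, the triangle is acute, so the smallest enclosing circle is the circumcircle.
Circumcentre = (-12/7, 47/14), r² = 6565/196.
Centre = (-12/7, 47/14).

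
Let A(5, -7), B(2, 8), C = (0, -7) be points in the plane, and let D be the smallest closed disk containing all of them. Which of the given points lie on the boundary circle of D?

Side lengths²: AB² = 234, AC² = 25, BC² = 229.
Since AB² = 234 < 229 + 25 = 254, the triangle is acute, so the smallest enclosing circle is the circumcircle.
Circumcentre = (2.5, 0.3), r² = 59.54.
The points at distance exactly r from the centre are A, B, C — 3 points.

A, B, C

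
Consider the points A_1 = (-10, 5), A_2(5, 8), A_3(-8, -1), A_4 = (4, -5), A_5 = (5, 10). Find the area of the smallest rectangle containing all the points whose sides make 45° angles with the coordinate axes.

In coordinates u = x + y, v = x − y the rectangle is axis-aligned; the map (x,y)→(u,v) scales areas by 2.
u-values: -5, 13, -9, -1, 15; range = 15 − (-9) = 24.
v-values: -15, -3, -7, 9, -5; range = 9 − (-15) = 24.
Area = (24 × 24) / 2 = 288.

288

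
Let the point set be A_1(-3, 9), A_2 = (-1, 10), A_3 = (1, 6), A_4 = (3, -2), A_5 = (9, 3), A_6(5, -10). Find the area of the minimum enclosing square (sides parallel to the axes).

400

The bounding box has width 12 and height 20.
An axis-aligned square enclosing the set must have side ≥ max(width, height).
So the minimum side is max(12, 20) = 20.
Area = 20² = 400.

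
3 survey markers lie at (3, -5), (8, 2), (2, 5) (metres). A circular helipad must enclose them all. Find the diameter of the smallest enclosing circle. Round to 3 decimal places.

10.174

Call the three points A, B, C in the order given.
Side lengths²: AB² = 74, AC² = 101, BC² = 45.
Since AC² = 101 < 74 + 45 = 119, the triangle is acute, so the smallest enclosing circle is the circumcircle.
Circumcentre = (125/38, 3/38), r² = 18685/722.
Diameter = 2r = 2√(18685/722) ≈ 10.174.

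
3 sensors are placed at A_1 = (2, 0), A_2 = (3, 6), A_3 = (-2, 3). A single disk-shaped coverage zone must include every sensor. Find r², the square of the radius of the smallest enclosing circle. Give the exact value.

Side lengths²: A_1A_2² = 37, A_1A_3² = 25, A_2A_3² = 34.
Since A_1A_2² = 37 < 34 + 25 = 59, the triangle is acute, so the smallest enclosing circle is the circumcircle.
Circumcentre = (23/18, 173/54), r² = 15725/1458.

15725/1458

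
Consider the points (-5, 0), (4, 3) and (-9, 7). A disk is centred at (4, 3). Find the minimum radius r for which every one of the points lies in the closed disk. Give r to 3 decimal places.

13.601

The required radius is the distance from (4, 3) to the farthest point.
Squared distances: 90, 0, 185.
Maximum is 185, attained at (-9, 7).
r = √185 ≈ 13.601.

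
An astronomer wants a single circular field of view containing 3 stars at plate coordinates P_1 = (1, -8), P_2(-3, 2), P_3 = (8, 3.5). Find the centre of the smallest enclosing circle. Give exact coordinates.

Side lengths²: P_1P_2² = 116, P_1P_3² = 181.25, P_2P_3² = 123.25.
Since P_1P_3² = 181.25 < 123.25 + 116 = 239.25, the triangle is acute, so the smallest enclosing circle is the circumcircle.
Circumcentre = (3.0625, -1.375), r² = 48.14453125.
Centre = (3.0625, -1.375).

(3.0625, -1.375)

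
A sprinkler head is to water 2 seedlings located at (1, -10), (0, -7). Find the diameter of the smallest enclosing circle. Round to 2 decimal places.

3.16

The smallest circle enclosing two points has them as diameter endpoints.
Centre = midpoint = (0.5, -8.5); r² = |(1, -10)−(0, -7)|²/4 = 10/4 = 2.5.
Diameter = 2r = 2√(2.5) ≈ 3.16.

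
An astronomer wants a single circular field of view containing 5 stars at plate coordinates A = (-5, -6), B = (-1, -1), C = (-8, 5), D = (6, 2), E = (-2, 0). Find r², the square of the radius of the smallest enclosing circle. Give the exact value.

The minimum enclosing circle of a finite set is fixed by two of the points (as a diameter) or three (as a circumcircle).
The minimum enclosing circle is determined by three boundary points: A, C, D.
Their circumcentre is (-91/58, 49/58) with r² = 98605/1682.
The farthest remaining point B is at distance² 6269/1682 ≤ 98605/1682.

98605/1682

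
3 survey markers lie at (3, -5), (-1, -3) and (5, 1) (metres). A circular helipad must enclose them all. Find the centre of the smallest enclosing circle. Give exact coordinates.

(16/7, -10/7)

Call the three points A, B, C in the order given.
Side lengths²: AB² = 20, AC² = 40, BC² = 52.
Since BC² = 52 < 40 + 20 = 60, the triangle is acute, so the smallest enclosing circle is the circumcircle.
Circumcentre = (16/7, -10/7), r² = 650/49.
Centre = (16/7, -10/7).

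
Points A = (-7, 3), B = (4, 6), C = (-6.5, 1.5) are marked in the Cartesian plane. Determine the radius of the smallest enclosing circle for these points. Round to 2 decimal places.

Side lengths²: AB² = 130, AC² = 2.5, BC² = 130.5.
Since BC² = 130.5 < 130 + 2.5 = 132.5, the triangle is acute, so the smallest enclosing circle is the circumcircle.
Circumcentre = (-1.375, 97/24), r² = 9425/288.
r = √(9425/288) ≈ 5.72.

5.72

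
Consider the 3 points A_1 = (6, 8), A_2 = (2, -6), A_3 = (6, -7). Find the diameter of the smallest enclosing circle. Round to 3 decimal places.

Side lengths²: A_1A_2² = 212, A_1A_3² = 225, A_2A_3² = 17.
Since A_1A_3² = 225 < 212 + 17 = 229, the triangle is acute, so the smallest enclosing circle is the circumcircle.
Circumcentre = (5.75, 0.5), r² = 56.3125.
Diameter = 2r = 2√(56.3125) ≈ 15.008.

15.008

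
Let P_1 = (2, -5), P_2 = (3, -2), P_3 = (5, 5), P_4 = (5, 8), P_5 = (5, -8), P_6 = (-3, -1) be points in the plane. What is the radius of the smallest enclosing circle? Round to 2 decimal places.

The minimum enclosing circle is determined by three boundary points: P_4, P_5, P_6.
Their circumcentre is (4.9375, 0) with r² = 64.00390625.
The farthest remaining point P_1 is at distance² 33.62890625 ≤ 64.00390625.
r = √(64.00390625) ≈ 8.00.

8.00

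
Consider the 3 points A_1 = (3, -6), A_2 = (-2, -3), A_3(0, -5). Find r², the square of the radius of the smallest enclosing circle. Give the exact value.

Side lengths²: A_1A_2² = 34, A_1A_3² = 10, A_2A_3² = 8.
Since A_1A_2² = 34 ≥ 10 + 8 = 18, the angle opposite A_1A_2 is not acute, so the smallest enclosing circle has A_1A_2 as diameter.
Centre = midpoint of A_1A_2 = (0.5, -4.5), r² = 34/4 = 8.5.

8.5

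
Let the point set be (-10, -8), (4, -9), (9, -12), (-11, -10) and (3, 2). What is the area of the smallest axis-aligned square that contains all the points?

The bounding box has width 20 and height 14.
An axis-aligned square enclosing the set must have side ≥ max(width, height).
So the minimum side is max(20, 14) = 20.
Area = 20² = 400.

400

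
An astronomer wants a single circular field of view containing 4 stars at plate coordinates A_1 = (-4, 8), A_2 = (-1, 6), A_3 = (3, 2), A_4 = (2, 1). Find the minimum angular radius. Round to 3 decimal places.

4.623

The minimum enclosing circle is determined by three boundary points: A_1, A_3, A_4.
Their circumcentre is (-19/26, 123/26) with r² = 7225/338.
The farthest remaining point A_2 is at distance² 569/338 ≤ 7225/338.
r = √(7225/338) ≈ 4.623.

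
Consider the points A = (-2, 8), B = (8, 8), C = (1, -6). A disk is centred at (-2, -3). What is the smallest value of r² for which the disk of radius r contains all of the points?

221

The required radius is the distance from (-2, -3) to the farthest point.
Squared distances: 121, 221, 18.
Maximum is 221, attained at B.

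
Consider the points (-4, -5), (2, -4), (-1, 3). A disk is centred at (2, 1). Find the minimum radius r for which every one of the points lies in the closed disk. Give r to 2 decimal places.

The required radius is the distance from (2, 1) to the farthest point.
Squared distances: 72, 25, 13.
Maximum is 72, attained at (-4, -5).
r = √72 ≈ 8.49.

8.49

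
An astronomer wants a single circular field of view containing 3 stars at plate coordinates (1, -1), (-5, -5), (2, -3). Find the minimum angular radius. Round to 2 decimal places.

3.67

Call the three points A, B, C in the order given.
Side lengths²: AB² = 52, AC² = 5, BC² = 53.
Since BC² = 53 < 52 + 5 = 57, the triangle is acute, so the smallest enclosing circle is the circumcircle.
Circumcentre = (-1.625, -3.5625), r² = 13.45703125.
r = √(13.45703125) ≈ 3.67.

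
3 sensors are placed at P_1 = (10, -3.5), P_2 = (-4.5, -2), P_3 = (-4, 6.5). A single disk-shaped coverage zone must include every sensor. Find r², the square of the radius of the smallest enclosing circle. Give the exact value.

74

Side lengths²: P_1P_2² = 212.5, P_1P_3² = 296, P_2P_3² = 72.5.
Since P_1P_3² = 296 ≥ 212.5 + 72.5 = 285, the angle opposite P_1P_3 is not acute, so the smallest enclosing circle has P_1P_3 as diameter.
Centre = midpoint of P_1P_3 = (3, 1.5), r² = 296/4 = 74.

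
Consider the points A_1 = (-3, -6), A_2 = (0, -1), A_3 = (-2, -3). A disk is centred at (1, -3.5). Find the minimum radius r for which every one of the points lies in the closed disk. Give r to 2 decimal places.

The required radius is the distance from (1, -3.5) to the farthest point.
Squared distances: 22.25, 7.25, 9.25.
Maximum is 22.25, attained at A_1.
r = √(22.25) ≈ 4.72.

4.72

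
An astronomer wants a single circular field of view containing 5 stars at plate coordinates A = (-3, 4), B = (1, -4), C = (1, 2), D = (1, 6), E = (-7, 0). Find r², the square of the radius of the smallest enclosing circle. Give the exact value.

By Welzl's lemma the MEC is supported by two points (diametrically opposite) or three points (on a circumcircle).
The minimum enclosing circle is determined by three boundary points: B, D, E.
Their circumcentre is (-1.5, 1) with r² = 31.25.
The farthest remaining point A is at distance² 11.25 ≤ 31.25.

31.25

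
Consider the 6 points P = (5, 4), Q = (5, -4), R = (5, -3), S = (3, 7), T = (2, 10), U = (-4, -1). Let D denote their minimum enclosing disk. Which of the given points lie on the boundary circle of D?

The minimum enclosing circle is determined by three boundary points: Q, T, U.
Their circumcentre is (175/78, 71/26) with r² = 160925/3042.
The farthest remaining point R is at distance² 123017/3042 ≤ 160925/3042.
The points at distance exactly r from the centre are Q, T, U — 3 points.

Q, T, U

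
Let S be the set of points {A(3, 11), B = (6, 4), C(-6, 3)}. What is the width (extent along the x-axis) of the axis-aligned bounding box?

max x = 6, min x = -6, so width = 12.

12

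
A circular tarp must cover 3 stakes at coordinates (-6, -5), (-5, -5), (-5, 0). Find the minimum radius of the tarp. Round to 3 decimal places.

2.550

Call the three points A, B, C in the order given.
Side lengths²: AB² = 1, AC² = 26, BC² = 25.
Since AC² = 26 ≥ 25 + 1 = 26, the angle opposite AC is not acute, so the smallest enclosing circle has AC as diameter.
Centre = midpoint of AC = (-5.5, -2.5), r² = 26/4 = 6.5.
r = √(6.5) ≈ 2.550.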